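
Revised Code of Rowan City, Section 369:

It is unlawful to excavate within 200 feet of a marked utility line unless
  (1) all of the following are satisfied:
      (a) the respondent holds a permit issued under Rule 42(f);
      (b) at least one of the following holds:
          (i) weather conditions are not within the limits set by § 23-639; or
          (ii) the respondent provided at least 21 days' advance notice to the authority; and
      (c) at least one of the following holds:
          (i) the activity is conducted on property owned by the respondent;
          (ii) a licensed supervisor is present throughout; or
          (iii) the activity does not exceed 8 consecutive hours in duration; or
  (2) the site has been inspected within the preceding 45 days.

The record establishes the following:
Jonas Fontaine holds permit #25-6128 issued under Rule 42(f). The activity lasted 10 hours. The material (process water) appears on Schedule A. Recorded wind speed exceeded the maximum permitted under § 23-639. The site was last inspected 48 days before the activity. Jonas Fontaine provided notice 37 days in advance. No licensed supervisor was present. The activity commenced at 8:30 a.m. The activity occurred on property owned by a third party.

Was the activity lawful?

(a) holds permit — met.
(i) not (weather ok) — satisfied.
(ii) ≥21 days' notice — holds.
(b): T OR T → true.
(i) own property — not satisfied.
(ii) supervisor present — not met.
(iii) ≤ 8 hrs duration — not satisfied.
(c): F OR F OR F → false.
(1): T AND T AND F → false.
(2) site inspected — fails.
Overall = F OR F = false.

No — unlawful.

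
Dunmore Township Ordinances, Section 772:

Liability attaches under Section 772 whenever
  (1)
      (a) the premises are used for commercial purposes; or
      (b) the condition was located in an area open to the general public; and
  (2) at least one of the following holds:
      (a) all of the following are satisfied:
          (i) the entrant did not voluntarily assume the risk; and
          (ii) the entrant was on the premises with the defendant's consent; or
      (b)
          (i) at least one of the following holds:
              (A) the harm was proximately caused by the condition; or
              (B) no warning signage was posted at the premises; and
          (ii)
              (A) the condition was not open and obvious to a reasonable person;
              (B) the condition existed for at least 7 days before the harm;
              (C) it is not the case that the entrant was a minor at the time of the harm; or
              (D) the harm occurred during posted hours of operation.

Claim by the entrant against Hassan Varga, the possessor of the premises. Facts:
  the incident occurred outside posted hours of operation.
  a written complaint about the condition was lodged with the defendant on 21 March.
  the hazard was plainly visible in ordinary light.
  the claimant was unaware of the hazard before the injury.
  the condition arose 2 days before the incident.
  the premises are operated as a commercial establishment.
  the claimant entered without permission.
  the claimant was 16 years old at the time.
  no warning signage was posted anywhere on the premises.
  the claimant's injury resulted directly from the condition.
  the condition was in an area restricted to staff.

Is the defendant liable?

(a) commercial use — satisfied.
(b) public area — not met.
(1) = T OR F = true.
(i) no assumed risk — met.
(ii) consent to enter — not met.
(a) = T AND F = false.
(A) proximate cause — met.
(B) no signage posted — holds.
So (i) is satisfied (T OR T).
(A) not open/obvious — not met.
(B) condition ≥7 days old — not met.
(C) not (entrant a minor) — not satisfied.
(D) during posted hours — not satisfied.
(ii): F OR F OR F OR F → false.
(b) = T AND F = false.
So (2) is not satisfied (F OR F).
So Overall is not satisfied (T AND F).

No — not liable.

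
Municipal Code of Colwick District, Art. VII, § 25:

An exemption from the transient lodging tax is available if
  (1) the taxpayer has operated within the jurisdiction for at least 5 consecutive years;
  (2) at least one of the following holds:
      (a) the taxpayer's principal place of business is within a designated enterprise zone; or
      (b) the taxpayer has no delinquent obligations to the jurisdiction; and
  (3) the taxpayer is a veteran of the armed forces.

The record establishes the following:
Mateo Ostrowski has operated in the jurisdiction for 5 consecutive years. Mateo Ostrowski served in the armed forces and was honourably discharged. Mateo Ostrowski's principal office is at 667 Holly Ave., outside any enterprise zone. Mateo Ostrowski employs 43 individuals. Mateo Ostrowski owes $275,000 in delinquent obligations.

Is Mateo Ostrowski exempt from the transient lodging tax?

(1) ≥ 5 yrs in jurisdiction — satisfied.
(a) in enterprise zone — not met.
(b) no delinquency — not met.
So (2) is not satisfied (F OR F).
(3) veteran — met.
So Overall is not satisfied (T AND F AND T).

No — not exempt.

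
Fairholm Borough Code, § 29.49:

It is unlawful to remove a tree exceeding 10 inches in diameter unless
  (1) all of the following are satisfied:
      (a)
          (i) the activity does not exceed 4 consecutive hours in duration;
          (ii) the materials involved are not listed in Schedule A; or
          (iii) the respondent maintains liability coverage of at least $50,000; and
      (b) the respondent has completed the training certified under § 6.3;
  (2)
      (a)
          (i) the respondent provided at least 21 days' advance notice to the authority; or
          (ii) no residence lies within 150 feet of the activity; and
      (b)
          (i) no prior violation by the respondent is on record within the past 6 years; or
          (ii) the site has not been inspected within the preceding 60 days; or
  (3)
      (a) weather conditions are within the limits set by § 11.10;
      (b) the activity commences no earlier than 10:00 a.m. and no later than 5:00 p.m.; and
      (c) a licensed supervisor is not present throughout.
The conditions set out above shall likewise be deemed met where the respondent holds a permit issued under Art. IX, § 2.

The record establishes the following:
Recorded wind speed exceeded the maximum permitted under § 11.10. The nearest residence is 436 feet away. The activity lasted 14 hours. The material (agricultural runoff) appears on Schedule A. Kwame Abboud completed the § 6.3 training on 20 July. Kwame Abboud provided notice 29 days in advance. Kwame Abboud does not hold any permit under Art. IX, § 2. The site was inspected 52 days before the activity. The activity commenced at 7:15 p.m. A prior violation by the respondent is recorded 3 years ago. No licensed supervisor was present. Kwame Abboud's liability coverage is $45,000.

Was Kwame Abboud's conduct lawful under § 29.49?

(i) ≤ 4 hrs duration — not satisfied.
(ii) not (Schedule A material) — not satisfied.
(iii) coverage ≥ $50,000 — not met.
(a): F OR F OR F → false.
(b) training certified — holds.
So (1) is not satisfied (F AND T).
(i) ≥21 days' notice — met.
(ii) no residence in 150 ft — met.
(a): T OR T → true.
(i) no prior violation — fails.
(ii) not (site inspected) — not satisfied.
(b): F OR F → false.
(2) = T AND F = false.
(a) weather ok — not met.
(b) start within hours — fails.
(c) not (supervisor present) — satisfied.
(3): F AND F AND T → false.
Overall: F OR F OR F → false.
Exception (holds permit) — not satisfied.
Result: main false OR exception false → false.

No — unlawful.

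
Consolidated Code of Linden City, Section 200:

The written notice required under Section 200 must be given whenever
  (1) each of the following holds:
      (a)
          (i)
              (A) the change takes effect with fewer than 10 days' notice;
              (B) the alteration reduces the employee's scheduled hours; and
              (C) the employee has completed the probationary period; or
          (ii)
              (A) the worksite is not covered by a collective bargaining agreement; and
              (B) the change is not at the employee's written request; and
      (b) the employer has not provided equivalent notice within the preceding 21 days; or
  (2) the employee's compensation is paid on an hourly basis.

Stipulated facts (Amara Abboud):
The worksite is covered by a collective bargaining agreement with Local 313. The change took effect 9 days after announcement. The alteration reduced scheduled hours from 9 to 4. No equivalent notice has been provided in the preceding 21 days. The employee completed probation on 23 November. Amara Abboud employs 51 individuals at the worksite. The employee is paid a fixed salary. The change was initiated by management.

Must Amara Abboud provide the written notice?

(A) < 10 days' notice — satisfied.
(B) hours reduced — holds.
(C) past probation — holds.
So (i) is satisfied (T AND T AND T).
(A) no CBA — not met.
(B) not employee-requested — met.
So (ii) is not satisfied (F AND T).
(a): T OR F → true.
(b) no recent notice — satisfied.
(1) = T AND T = true.
(2) hourly-paid — fails.
Overall = T OR F = true.

Yes — required.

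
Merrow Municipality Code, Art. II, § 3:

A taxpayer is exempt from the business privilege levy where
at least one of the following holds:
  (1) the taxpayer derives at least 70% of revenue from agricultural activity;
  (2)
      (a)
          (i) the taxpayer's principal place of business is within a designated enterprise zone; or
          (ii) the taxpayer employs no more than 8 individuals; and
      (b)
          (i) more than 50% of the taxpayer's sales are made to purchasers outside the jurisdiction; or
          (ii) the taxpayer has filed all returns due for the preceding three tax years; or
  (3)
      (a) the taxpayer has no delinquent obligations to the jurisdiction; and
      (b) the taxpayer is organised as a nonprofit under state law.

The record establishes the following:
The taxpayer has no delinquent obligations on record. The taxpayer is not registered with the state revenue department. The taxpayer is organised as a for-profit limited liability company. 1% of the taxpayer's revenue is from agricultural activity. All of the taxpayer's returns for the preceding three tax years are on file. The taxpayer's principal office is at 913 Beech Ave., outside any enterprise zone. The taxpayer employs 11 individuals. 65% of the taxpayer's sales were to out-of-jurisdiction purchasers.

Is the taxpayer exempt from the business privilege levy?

(1) ≥70% agricultural — not met.
(i) in enterprise zone — not satisfied.
(ii) ≤ 8 employees — not satisfied.
So (a) is not satisfied (F OR F).
(i) >50% out-of-jur. sales — holds.
(ii) returns current — satisfied.
(b): T OR T → true.
(2): F AND T → false.
(a) no delinquency — holds.
(b) nonprofit — fails.
(3): T AND F → false.
Overall = F OR F OR F = false.

No — not exempt.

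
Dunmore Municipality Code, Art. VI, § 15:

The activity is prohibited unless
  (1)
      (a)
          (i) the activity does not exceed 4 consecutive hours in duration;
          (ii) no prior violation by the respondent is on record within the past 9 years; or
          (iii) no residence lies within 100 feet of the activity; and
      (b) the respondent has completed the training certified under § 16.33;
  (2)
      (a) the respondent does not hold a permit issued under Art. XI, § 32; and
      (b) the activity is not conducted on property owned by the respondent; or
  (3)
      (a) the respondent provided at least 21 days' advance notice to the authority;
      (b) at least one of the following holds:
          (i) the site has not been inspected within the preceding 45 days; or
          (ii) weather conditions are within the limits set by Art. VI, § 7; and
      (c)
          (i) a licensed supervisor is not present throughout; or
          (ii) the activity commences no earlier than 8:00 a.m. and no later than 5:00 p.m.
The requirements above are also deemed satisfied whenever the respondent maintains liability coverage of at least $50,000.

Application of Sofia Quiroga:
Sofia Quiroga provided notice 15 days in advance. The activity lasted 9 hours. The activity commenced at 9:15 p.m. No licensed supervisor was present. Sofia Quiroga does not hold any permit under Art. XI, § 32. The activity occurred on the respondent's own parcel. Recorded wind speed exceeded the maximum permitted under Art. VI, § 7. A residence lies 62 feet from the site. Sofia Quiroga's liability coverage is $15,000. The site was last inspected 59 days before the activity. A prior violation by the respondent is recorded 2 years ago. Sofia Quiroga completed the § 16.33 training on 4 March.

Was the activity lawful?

(i) ≤ 4 hrs duration — not met.
(ii) no prior violation — not satisfied.
(iii) no residence in 100 ft — not met.
So (a) is not satisfied (F OR F OR F).
(b) training certified — satisfied.
(1): F AND T → false.
(a) not (holds permit) — satisfied.
(b) not (own property) — not satisfied.
(2) = T AND F = false.
(a) ≥21 days' notice — not met.
(i) not (site inspected) — holds.
(ii) weather ok — fails.
(b) = T OR F = true.
(i) not (supervisor present) — satisfied.
(ii) start within hours — fails.
So (c) is satisfied (T OR F).
So (3) is not satisfied (F AND T AND T).
Overall = F OR F OR F = false.
Exception (coverage ≥ $50,000) — not satisfied.
Result: main false OR exception false → false.

No — unlawful.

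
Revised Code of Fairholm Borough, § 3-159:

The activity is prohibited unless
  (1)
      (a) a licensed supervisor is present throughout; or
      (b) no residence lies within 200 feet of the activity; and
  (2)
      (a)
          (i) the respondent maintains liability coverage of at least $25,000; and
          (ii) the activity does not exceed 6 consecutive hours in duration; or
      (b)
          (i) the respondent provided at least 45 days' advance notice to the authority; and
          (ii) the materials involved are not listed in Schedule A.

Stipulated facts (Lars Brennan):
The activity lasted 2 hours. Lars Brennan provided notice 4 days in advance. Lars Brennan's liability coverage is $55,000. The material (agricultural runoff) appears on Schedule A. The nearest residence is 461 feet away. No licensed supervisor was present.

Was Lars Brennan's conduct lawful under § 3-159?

(a) supervisor present — fails.
(b) no residence in 200 ft — satisfied.
(1) = F OR T = true.
(i) coverage ≥ $25,000 — met.
(ii) ≤ 6 hrs duration — holds.
So (a) is satisfied (T AND T).
(i) ≥45 days' notice — not satisfied.
(ii) not (Schedule A material) — not satisfied.
(b) = F AND F = false.
(2) = T OR F = true.
So Overall is satisfied (T AND T).

Yes — lawful.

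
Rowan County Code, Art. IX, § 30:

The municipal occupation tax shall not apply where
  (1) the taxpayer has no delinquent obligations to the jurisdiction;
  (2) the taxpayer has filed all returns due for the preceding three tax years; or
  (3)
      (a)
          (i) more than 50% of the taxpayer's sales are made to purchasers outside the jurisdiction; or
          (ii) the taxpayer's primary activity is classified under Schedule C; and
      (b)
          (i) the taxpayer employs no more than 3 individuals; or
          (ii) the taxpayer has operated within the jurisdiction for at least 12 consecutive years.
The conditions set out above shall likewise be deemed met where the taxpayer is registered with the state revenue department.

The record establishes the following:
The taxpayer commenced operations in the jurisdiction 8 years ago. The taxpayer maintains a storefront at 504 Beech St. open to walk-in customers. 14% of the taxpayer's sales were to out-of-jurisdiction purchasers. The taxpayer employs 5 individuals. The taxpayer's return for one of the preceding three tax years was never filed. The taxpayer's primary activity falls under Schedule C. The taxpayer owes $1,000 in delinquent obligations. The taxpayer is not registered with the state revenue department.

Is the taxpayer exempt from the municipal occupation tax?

No — not exempt.

(1) no delinquency — not met.
(2) returns current — not satisfied.
(i) >50% out-of-jur. sales — not satisfied.
(ii) Schedule C activity — holds.
(a): F OR T → true.
(i) ≤ 3 employees — fails.
(ii) ≥ 12 yrs in jurisdiction — not satisfied.
(b): F OR F → false.
So (3) is not satisfied (T AND F).
Overall = F OR F OR F = false.
Exception (state-registered) — not satisfied.
Result: main false OR exception false → false.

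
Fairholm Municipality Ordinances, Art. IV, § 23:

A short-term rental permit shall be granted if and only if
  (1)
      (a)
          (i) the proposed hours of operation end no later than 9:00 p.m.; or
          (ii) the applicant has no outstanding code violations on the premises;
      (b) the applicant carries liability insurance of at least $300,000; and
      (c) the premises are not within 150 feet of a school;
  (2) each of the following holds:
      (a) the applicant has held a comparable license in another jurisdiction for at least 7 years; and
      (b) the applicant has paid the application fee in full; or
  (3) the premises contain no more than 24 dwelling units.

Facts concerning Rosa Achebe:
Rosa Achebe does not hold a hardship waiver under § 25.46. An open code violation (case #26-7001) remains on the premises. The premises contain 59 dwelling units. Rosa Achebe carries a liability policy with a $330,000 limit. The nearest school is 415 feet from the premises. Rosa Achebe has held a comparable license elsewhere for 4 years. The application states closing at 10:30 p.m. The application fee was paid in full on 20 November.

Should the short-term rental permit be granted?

No — denied.

(i) closes by 9 p.m. — fails.
(ii) no code violations — not met.
(a) = F OR F = false.
(b) insurance ≥ $300,000 — satisfied.
(c) ≥150 ft from school — holds.
(1): F AND T AND T → false.
(a) prior license ≥ 7 yr — fails.
(b) fee paid — satisfied.
So (2) is not satisfied (F AND T).
(3) ≤ 24 units — not satisfied.
Overall: F OR F OR F → false.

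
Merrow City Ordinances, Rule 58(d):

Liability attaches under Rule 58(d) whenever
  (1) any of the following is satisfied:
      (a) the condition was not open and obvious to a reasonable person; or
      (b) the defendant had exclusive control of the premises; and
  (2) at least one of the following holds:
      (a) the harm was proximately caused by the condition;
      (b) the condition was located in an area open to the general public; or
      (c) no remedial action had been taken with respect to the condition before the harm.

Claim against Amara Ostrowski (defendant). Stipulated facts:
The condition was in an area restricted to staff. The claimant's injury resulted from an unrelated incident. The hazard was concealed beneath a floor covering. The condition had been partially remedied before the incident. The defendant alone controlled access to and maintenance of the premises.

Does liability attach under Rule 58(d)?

(a) not open/obvious — met.
(b) exclusive control — satisfied.
(1) = T OR T = true.
(a) proximate cause — not satisfied.
(b) public area — not satisfied.
(c) no remedial action — not met.
(2): F OR F OR F → false.
Overall = T AND F = false.

No — not liable.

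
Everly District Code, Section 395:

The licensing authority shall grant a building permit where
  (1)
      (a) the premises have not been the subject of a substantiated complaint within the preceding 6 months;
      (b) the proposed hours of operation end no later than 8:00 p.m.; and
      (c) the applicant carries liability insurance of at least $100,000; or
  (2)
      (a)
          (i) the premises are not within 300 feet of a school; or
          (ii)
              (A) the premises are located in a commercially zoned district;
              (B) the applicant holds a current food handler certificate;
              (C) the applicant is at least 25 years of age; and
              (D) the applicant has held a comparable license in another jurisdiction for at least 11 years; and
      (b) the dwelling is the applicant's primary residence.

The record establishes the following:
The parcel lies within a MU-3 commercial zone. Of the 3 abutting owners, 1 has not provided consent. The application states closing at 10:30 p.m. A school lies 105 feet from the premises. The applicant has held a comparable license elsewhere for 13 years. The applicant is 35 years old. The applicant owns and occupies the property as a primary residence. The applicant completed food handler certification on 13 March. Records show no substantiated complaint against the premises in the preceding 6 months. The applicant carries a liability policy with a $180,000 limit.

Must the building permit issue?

Yes — granted.

(a) no complaint in 6 mo. — satisfied.
(b) closes by 8 p.m. — fails.
(c) insurance ≥ $100,000 — satisfied.
(1): T AND F AND T → false.
(i) ≥300 ft from school — fails.
(A) commercially zoned — met.
(B) food handler cert. — met.
(C) age ≥ 25 — holds.
(D) prior license ≥ 11 yr — holds.
(ii): T AND T AND T AND T → true.
So (a) is satisfied (F OR T).
(b) primary residence — satisfied.
So (2) is satisfied (T AND T).
Overall: F OR T → true.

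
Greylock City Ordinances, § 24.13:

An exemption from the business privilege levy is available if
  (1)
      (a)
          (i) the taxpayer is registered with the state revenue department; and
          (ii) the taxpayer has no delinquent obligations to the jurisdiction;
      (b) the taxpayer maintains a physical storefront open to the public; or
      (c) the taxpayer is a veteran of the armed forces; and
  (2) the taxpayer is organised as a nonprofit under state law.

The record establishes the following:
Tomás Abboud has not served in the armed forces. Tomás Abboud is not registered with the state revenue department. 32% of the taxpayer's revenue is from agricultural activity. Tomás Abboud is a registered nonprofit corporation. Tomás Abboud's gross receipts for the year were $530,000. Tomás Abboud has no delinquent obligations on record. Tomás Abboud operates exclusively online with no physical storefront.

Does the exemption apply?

(i) state-registered — not satisfied.
(ii) no delinquency — met.
So (a) is not satisfied (F AND T).
(b) has storefront — not met.
(c) veteran — fails.
(1) = F OR F OR F = false.
(2) nonprofit — holds.
Overall = F AND T = false.

No — not exempt.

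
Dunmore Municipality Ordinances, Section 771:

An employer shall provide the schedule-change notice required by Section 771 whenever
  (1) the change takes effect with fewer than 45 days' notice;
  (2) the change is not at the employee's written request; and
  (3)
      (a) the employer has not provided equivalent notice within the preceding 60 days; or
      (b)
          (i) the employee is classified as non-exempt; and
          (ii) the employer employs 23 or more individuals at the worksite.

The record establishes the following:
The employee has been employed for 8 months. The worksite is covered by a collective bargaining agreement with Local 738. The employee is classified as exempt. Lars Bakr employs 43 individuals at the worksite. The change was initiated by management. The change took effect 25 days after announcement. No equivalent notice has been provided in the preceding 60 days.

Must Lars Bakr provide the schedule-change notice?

(1) < 45 days' notice — met.
(2) not employee-requested — holds.
(a) no recent notice — holds.
(i) non-exempt — fails.
(ii) ≥ 23 at site — holds.
(b) = F AND T = false.
(3) = T OR F = true.
So Overall is satisfied (T AND T AND T).

Yes — required.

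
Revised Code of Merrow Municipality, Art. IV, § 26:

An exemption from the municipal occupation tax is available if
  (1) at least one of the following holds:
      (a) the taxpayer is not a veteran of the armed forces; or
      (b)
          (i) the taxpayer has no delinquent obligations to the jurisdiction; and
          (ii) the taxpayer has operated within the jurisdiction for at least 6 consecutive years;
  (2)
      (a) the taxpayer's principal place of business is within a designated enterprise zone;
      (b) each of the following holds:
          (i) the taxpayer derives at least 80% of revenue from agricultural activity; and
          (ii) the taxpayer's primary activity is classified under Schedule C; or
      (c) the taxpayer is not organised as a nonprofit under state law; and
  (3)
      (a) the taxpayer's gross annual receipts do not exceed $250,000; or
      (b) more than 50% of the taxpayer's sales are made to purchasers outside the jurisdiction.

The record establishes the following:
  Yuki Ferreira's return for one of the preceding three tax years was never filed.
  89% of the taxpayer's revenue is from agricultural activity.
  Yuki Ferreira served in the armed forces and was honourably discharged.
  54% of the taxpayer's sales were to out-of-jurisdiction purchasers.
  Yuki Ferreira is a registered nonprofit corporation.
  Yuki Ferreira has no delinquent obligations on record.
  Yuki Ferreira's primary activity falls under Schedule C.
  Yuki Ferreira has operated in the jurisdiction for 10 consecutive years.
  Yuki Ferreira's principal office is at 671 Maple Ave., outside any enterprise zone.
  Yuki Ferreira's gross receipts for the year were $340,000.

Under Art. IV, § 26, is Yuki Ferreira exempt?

(a) not (veteran) — fails.
(i) no delinquency — satisfied.
(ii) ≥ 6 yrs in jurisdiction — holds.
So (b) is satisfied (T AND T).
(1): F OR T → true.
(a) in enterprise zone — not met.
(i) ≥80% agricultural — met.
(ii) Schedule C activity — satisfied.
So (b) is satisfied (T AND T).
(c) not (nonprofit) — not met.
So (2) is satisfied (F OR T OR F).
(a) receipts ≤ $250,000 — fails.
(b) >50% out-of-jur. sales — holds.
So (3) is satisfied (F OR T).
Overall: T AND T AND T → true.

Yes — exempt.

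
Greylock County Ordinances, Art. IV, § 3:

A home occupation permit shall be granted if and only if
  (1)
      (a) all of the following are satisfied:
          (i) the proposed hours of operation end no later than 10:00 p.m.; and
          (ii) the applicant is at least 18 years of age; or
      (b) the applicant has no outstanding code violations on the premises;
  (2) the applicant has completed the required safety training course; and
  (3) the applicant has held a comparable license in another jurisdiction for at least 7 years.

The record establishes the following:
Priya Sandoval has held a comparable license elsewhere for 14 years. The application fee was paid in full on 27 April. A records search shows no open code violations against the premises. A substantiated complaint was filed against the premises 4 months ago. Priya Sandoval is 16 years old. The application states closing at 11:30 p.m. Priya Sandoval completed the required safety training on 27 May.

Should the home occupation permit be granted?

(i) closes by 10 p.m. — not met.
(ii) age ≥ 18 — not met.
So (a) is not satisfied (F AND F).
(b) no code violations — met.
(1): F OR T → true.
(2) safety training — met.
(3) prior license ≥ 7 yr — satisfied.
Overall = T AND T AND T = true.

Yes — granted.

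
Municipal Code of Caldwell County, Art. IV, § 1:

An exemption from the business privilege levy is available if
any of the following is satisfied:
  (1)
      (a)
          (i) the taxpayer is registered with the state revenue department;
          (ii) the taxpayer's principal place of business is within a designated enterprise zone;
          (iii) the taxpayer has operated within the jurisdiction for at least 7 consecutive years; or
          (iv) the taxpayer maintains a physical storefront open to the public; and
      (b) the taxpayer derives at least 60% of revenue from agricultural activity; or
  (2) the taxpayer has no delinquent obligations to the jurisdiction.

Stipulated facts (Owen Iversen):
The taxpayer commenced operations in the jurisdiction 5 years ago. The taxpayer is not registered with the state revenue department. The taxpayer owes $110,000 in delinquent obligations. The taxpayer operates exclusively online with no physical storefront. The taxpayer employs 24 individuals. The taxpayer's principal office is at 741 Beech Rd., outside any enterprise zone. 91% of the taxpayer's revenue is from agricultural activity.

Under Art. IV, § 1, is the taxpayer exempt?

No — not exempt.

(i) state-registered — fails.
(ii) in enterprise zone — fails.
(iii) ≥ 7 yrs in jurisdiction — fails.
(iv) has storefront — not satisfied.
So (a) is not satisfied (F OR F OR F OR F).
(b) ≥60% agricultural — holds.
(1) = F AND T = false.
(2) no delinquency — not satisfied.
Overall: F OR F → false.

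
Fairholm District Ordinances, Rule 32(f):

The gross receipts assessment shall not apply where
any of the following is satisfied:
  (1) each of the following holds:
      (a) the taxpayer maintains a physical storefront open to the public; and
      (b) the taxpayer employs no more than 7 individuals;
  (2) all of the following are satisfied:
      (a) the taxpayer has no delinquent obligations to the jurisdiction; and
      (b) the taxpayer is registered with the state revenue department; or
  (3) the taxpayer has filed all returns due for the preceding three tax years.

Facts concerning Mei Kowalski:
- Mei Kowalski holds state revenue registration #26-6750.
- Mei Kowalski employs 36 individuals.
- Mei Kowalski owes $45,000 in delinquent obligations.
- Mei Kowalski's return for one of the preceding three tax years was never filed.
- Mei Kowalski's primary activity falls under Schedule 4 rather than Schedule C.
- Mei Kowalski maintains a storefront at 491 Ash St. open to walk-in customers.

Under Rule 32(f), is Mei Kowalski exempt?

(a) has storefront — satisfied.
(b) ≤ 7 employees — not met.
So (1) is not satisfied (T AND F).
(a) no delinquency — fails.
(b) state-registered — holds.
(2): F AND T → false.
(3) returns current — not met.
Overall = F OR F OR F = false.

No — not exempt.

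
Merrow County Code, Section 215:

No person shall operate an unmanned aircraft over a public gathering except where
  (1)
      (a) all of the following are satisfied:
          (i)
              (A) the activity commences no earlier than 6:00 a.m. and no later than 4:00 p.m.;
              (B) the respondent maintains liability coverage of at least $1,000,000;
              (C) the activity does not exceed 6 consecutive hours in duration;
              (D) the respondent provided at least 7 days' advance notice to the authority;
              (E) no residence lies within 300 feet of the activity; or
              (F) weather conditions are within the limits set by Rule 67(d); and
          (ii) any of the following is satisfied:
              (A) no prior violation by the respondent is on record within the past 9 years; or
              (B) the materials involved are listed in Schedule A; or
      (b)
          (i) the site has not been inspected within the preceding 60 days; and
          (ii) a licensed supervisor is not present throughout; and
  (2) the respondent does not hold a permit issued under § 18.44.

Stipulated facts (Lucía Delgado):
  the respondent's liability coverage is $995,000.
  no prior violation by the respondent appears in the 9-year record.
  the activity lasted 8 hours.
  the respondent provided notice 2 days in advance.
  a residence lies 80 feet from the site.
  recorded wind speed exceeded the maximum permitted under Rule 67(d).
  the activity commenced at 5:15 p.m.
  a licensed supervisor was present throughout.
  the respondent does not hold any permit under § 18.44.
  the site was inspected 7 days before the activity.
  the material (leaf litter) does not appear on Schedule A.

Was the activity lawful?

(A) start within hours — fails.
(B) coverage ≥ $1,000,000 — not satisfied.
(C) ≤ 6 hrs duration — fails.
(D) ≥7 days' notice — fails.
(E) no residence in 300 ft — not satisfied.
(F) weather ok — fails.
So (i) is not satisfied (F OR F OR F OR F OR F OR F).
(A) no prior violation — satisfied.
(B) Schedule A material — not met.
(ii): T OR F → true.
So (a) is not satisfied (F AND T).
(i) not (site inspected) — fails.
(ii) not (supervisor present) — not met.
(b) = F AND F = false.
So (1) is not satisfied (F OR F).
(2) not (holds permit) — satisfied.
Overall: F AND T → false.

No — unlawful.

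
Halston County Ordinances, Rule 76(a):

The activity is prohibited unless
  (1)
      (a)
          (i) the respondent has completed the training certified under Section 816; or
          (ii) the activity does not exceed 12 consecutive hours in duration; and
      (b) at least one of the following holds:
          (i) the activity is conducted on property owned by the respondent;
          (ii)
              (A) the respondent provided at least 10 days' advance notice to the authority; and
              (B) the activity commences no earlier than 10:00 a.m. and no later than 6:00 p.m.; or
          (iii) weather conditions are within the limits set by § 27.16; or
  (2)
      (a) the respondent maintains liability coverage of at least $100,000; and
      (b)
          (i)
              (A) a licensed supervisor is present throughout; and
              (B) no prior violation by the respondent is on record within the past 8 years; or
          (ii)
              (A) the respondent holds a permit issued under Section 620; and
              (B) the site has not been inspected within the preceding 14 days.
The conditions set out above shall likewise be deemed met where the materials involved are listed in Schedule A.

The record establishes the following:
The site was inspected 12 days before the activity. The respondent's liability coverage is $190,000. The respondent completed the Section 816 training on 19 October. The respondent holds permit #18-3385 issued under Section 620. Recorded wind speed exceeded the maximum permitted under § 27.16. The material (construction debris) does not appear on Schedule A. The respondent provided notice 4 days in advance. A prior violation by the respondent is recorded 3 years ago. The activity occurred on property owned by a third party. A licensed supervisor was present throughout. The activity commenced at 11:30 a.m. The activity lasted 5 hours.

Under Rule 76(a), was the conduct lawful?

(i) training certified — holds.
(ii) ≤ 12 hrs duration — holds.
(a): T OR T → true.
(i) own property — not met.
(A) ≥10 days' notice — fails.
(B) start within hours — holds.
So (ii) is not satisfied (F AND T).
(iii) weather ok — fails.
(b): F OR F OR F → false.
So (1) is not satisfied (T AND F).
(a) coverage ≥ $100,000 — holds.
(A) supervisor present — satisfied.
(B) no prior violation — not met.
So (i) is not satisfied (T AND F).
(A) holds permit — holds.
(B) not (site inspected) — fails.
So (ii) is not satisfied (T AND F).
(b): F OR F → false.
(2) = T AND F = false.
Overall = F OR F = false.
Exception (Schedule A material) — not satisfied.
Result: main false OR exception false → false.

No — unlawful.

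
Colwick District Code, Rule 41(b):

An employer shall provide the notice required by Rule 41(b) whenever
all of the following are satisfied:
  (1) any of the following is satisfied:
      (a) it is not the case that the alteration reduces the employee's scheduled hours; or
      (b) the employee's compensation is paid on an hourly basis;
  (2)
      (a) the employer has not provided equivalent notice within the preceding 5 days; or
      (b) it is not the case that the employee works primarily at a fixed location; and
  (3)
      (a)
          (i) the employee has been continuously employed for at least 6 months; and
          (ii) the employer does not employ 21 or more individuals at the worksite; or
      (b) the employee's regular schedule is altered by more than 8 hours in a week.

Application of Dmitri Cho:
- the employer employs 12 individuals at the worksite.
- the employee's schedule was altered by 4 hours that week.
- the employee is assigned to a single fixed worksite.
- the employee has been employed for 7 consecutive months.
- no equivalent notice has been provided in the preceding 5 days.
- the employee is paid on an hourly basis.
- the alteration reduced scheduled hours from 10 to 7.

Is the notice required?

Yes — required.

(a) not (hours reduced) — fails.
(b) hourly-paid — holds.
So (1) is satisfied (F OR T).
(a) no recent notice — met.
(b) not (fixed location) — not met.
So (2) is satisfied (T OR F).
(i) tenure ≥ 6 mo. — holds.
(ii) not (≥ 21 at site) — holds.
So (a) is satisfied (T AND T).
(b) schedule shift > 8h — not met.
(3): T OR F → true.
So Overall is satisfied (T AND T AND T).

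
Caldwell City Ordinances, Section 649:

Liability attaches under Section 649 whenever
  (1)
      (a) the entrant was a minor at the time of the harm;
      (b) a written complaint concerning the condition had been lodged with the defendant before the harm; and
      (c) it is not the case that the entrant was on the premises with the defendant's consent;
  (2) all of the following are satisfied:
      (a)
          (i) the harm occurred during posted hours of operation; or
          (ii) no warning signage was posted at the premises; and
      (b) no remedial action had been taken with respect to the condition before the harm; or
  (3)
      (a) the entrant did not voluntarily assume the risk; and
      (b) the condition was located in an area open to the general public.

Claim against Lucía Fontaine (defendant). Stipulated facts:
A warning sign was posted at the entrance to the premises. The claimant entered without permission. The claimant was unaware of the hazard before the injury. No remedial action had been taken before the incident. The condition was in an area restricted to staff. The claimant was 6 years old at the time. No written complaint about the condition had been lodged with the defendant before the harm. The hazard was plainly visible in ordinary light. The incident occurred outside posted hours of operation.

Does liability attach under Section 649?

(a) entrant a minor — satisfied.
(b) complaint lodged — fails.
(c) not (consent to enter) — met.
(1) = T AND F AND T = false.
(i) during posted hours — not met.
(ii) no signage posted — fails.
So (a) is not satisfied (F OR F).
(b) no remedial action — holds.
(2): F AND T → false.
(a) no assumed risk — met.
(b) public area — fails.
(3) = T AND F = false.
Overall = F OR F OR F = false.

No — not liable.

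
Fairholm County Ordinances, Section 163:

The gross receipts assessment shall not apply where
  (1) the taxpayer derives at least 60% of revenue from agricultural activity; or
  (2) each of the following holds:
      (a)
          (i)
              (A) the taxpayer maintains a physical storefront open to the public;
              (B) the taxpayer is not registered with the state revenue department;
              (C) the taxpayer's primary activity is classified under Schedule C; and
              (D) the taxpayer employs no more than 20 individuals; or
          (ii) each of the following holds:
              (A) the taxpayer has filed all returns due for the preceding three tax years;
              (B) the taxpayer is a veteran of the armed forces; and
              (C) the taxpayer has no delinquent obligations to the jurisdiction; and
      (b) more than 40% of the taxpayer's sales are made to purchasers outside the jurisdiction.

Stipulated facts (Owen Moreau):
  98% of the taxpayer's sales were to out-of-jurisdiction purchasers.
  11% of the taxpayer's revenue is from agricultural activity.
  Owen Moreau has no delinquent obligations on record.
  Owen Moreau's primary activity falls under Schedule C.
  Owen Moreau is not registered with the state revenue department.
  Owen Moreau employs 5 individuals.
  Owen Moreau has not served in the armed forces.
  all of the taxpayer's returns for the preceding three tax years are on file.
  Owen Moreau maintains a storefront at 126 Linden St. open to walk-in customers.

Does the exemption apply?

Yes — exempt.

(1) ≥60% agricultural — not met.
(A) has storefront — holds.
(B) not (state-registered) — holds.
(C) Schedule C activity — satisfied.
(D) ≤ 20 employees — satisfied.
(i): T AND T AND T AND T → true.
(A) returns current — satisfied.
(B) veteran — fails.
(C) no delinquency — met.
So (ii) is not satisfied (T AND F AND T).
So (a) is satisfied (T OR F).
(b) >40% out-of-jur. sales — satisfied.
(2): T AND T → true.
Overall: F OR T → true.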